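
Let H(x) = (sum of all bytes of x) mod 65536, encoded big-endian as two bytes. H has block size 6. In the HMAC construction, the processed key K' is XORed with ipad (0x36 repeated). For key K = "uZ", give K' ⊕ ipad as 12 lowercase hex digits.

436c36363636

Key "uZ" = 75 5a is 2 bytes ≤ B = 6; zero-pad to 6 bytes: K' = 75 5a 00 00 00 00.
XOR each byte with 0x36: 75⊕36=43, 5a⊕36=6c, 00⊕36=36, 00⊕36=36, 00⊕36=36, 00⊕36=36.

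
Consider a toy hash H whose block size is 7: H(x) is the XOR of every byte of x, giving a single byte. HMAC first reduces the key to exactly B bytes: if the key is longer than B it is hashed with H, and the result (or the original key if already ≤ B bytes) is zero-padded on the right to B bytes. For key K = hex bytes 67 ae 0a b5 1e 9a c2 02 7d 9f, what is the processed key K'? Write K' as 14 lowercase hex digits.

|K| = 10 > B = 7, so first hash the key.
H(K): XOR 67⊕ae⊕0a⊕b5⊕1e⊕9a⊕c2⊕02⊕7d⊕9f = d0.
Zero-pad H(K) = d0 to 7 bytes: K' = d0 00 00 00 00 00 00.

d0000000000000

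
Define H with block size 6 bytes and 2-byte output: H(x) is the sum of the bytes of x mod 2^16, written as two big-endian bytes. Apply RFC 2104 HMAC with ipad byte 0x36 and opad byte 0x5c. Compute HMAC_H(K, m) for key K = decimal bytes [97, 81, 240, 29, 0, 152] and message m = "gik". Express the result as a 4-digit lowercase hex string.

0328

Key decimal bytes [97, 81, 240, 29, 0, 152] = 61 51 f0 1d 00 98 is exactly B = 6 bytes: K' = 61 51 f0 1d 00 98.
K' ⊕ ipad = 57 67 c6 2b 36 ae.  K' ⊕ opad = 3d 0d ac 41 5c c4.
Inner input = (K'⊕ipad) ∥ m = 57 67 c6 2b 36 ae ∥ 67 69 6b.
Inner hash: sum = 87+103+198+43+54+174+103+105+107 = 974 → 03 ce.
Outer input = (K'⊕opad) ∥ inner = 3d 0d ac 41 5c c4 ∥ 03 ce.
Outer hash (tag): sum = 61+13+172+65+92+196+3+206 = 808 → 03 28.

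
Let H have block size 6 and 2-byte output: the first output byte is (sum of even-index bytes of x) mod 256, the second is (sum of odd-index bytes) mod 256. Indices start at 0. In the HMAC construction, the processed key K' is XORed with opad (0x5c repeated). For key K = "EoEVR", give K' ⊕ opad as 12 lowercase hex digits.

1933190a0e5c

Key "EoEVR" = 45 6f 45 56 52 is 5 bytes ≤ B = 6; zero-pad to 6 bytes: K' = 45 6f 45 56 52 00.
XOR each byte with 0x5c: 45⊕5c=19, 6f⊕5c=33, 45⊕5c=19, 56⊕5c=0a, 52⊕5c=0e, 00⊕5c=5c.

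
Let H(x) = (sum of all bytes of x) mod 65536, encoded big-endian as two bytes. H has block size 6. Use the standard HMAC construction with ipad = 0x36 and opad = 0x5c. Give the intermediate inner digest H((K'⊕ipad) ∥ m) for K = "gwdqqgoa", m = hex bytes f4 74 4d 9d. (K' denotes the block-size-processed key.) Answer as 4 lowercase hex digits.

03cc

Key "gwdqqgoa" = 67 77 64 71 71 67 6f 61 is 8 bytes > B = 6, so hash it first: H(key) = 03 5b, then zero-pad to 6 bytes: K' = 03 5b 00 00 00 00.
K' ⊕ ipad = 35 6d 36 36 36 36.
Inner input = 35 6d 36 36 36 36 ∥ f4 74 4d 9d.
Inner hash: sum = 53+109+54+54+54+54+244+116+77+157 = 972 → 03 cc.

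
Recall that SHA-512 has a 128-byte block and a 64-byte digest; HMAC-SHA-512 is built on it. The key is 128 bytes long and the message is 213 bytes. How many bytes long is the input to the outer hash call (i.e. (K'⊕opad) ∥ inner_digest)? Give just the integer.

Key is 128 ≤ 128 bytes, zero-padded: |K'| = 128.
Outer input = (K'⊕opad) ∥ H(inner) → 128 + 64 = 192 bytes.

192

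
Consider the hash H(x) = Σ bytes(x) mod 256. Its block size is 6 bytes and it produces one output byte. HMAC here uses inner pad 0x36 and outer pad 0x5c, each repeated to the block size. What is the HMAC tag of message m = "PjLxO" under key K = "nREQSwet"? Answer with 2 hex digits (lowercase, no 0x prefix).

1b

Key "nREQSwet" = 6e 52 45 51 53 77 65 74 is 8 bytes > B = 6, so hash it first: H(key) = f9, then zero-pad to 6 bytes: K' = f9 00 00 00 00 00.
K' ⊕ ipad = cf 36 36 36 36 36.  K' ⊕ opad = a5 5c 5c 5c 5c 5c.
Inner input = (K'⊕ipad) ∥ m = cf 36 36 36 36 36 ∥ 50 6a 4c 78 4f.
Inner hash: sum = 207+54+54+54+54+54+80+106+76+120+79 = 938; mod 256 = 170 → aa.
Outer input = (K'⊕opad) ∥ inner = a5 5c 5c 5c 5c 5c ∥ aa.
Outer hash (tag): sum = 165+92+92+92+92+92+170 = 795; mod 256 = 27 → 1b.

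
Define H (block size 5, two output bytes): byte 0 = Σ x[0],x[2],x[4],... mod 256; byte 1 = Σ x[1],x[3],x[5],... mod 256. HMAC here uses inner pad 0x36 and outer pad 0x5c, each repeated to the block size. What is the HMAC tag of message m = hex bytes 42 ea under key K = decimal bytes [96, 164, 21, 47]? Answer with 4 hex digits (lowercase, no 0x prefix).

Key decimal bytes [96, 164, 21, 47] = 60 a4 15 2f is 4 bytes ≤ B = 5; zero-pad to 5 bytes: K' = 60 a4 15 2f 00.
K' ⊕ ipad = 56 92 23 19 36.  K' ⊕ opad = 3c f8 49 73 5c.
Inner input = (K'⊕ipad) ∥ m = 56 92 23 19 36 ∥ 42 ea.
Inner hash: even-index sum = 409 mod 256 = 153; odd-index sum = 237 mod 256 = 237 → 99 ed.
Outer input = (K'⊕opad) ∥ inner = 3c f8 49 73 5c ∥ 99 ed.
Outer hash (tag): even-index sum = 462 mod 256 = 206; odd-index sum = 516 mod 256 = 4 → ce 04.

ce04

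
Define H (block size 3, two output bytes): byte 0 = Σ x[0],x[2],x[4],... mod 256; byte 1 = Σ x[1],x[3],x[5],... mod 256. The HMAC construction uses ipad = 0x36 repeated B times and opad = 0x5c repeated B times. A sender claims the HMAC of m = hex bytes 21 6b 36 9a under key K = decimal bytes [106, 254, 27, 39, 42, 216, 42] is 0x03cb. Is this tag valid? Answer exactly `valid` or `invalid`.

Key decimal bytes [106, 254, 27, 39, 42, 216, 42] = 6a fe 1b 27 2a d8 2a is 7 bytes > B = 3, so hash it first: H(key) = d9 fd, then zero-pad to 3 bytes: K' = d9 fd 00.
K' ⊕ ipad = ef cb 36; K' ⊕ opad = 85 a1 5c.
Inner hash: even-index sum = 554 mod 256 = 42; odd-index sum = 290 mod 256 = 34 → 2a 22.
Outer hash (recomputed tag): even-index sum = 259 mod 256 = 3; odd-index sum = 203 mod 256 = 203 → 03 cb.
Recomputed tag = 03cb; claimed = 03cb → match.

valid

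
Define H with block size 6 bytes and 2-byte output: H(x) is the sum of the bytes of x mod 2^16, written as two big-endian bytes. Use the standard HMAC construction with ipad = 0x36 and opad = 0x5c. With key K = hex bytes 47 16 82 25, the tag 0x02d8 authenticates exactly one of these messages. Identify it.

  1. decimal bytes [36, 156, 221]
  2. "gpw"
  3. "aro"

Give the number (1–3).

1

Key hex bytes 47 16 82 25 is 4 bytes ≤ B = 6; zero-pad to 6 bytes: K' = 47 16 82 25 00 00.
K' ⊕ ipad = 71 20 b4 13 36 36; K' ⊕ opad = 1b 4a de 79 5c 5c.
m1: inner = H(71 20 b4 13 36 36 24 9c dd) = 03 61; tag = H(1b 4a de 79 5c 5c 03 61) = 02d8 ← matches
m2: inner = H(71 20 b4 13 36 36 67 70 77) = 03 12; tag = H(1b 4a de 79 5c 5c 03 12) = 0289
m3: inner = H(71 20 b4 13 36 36 61 72 6f) = 03 06; tag = H(1b 4a de 79 5c 5c 03 06) = 027d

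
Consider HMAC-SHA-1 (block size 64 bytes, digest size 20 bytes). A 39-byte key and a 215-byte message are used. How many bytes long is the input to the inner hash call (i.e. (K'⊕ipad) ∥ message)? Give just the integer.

279

Key is 39 ≤ 64 bytes, zero-padded: |K'| = 64.
Inner input = (K'⊕ipad) ∥ m → 64 + 215 = 279 bytes.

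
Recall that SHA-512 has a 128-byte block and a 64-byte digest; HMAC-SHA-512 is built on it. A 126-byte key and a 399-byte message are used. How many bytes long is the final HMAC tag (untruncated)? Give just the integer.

The tag is one SHA-512 digest: 64 bytes.

64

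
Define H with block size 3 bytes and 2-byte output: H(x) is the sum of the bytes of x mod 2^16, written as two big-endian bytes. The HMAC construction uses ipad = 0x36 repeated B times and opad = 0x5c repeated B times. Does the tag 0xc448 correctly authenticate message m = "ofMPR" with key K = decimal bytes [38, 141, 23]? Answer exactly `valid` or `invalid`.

Key decimal bytes [38, 141, 23] = 26 8d 17 is exactly B = 3 bytes: K' = 26 8d 17.
K' ⊕ ipad = 10 bb 21; K' ⊕ opad = 7a d1 4b.
Inner hash: sum = 16+187+33+111+102+77+80+82 = 688 → 02 b0.
Outer hash (recomputed tag): sum = 122+209+75+2+176 = 584 → 02 48.
Recomputed tag = 0248; claimed = c448 → mismatch.

invalid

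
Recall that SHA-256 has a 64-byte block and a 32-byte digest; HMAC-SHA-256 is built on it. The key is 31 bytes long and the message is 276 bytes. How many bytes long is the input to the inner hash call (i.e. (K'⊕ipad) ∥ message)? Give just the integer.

Key is 31 ≤ 64 bytes, zero-padded: |K'| = 64.
Inner input = (K'⊕ipad) ∥ m → 64 + 276 = 340 bytes.

340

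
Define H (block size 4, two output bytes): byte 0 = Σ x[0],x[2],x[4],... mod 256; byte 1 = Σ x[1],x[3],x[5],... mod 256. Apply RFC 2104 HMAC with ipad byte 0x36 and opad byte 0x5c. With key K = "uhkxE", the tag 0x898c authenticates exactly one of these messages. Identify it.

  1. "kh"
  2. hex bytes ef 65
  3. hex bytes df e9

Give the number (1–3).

Key "uhkxE" = 75 68 6b 78 45 is 5 bytes > B = 4, so hash it first: H(key) = 25 e0, then zero-pad to 4 bytes: K' = 25 e0 00 00.
K' ⊕ ipad = 13 d6 36 36; K' ⊕ opad = 79 bc 5c 5c.
m1: inner = H(13 d6 36 36 6b 68) = b4 74; tag = H(79 bc 5c 5c b4 74) = 898c ← matches
m2: inner = H(13 d6 36 36 ef 65) = 38 71; tag = H(79 bc 5c 5c 38 71) = 0d89
m3: inner = H(13 d6 36 36 df e9) = 28 f5; tag = H(79 bc 5c 5c 28 f5) = fd0d

1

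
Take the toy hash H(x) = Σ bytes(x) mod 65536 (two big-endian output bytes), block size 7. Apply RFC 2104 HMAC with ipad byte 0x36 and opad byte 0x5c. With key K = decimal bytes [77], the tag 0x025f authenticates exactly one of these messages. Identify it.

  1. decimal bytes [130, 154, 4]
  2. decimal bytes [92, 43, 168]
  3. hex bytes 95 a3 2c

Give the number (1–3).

Key decimal bytes [77] = 4d is 1 byte ≤ B = 7; zero-pad to 7 bytes: K' = 4d 00 00 00 00 00 00.
K' ⊕ ipad = 7b 36 36 36 36 36 36; K' ⊕ opad = 11 5c 5c 5c 5c 5c 5c.
m1: inner = H(7b 36 36 36 36 36 36 82 9a 04) = 02 df; tag = H(11 5c 5c 5c 5c 5c 5c 02 df) = 031a
m2: inner = H(7b 36 36 36 36 36 36 5c 2b a8) = 02 ee; tag = H(11 5c 5c 5c 5c 5c 5c 02 ee) = 0329
m3: inner = H(7b 36 36 36 36 36 36 95 a3 2c) = 03 23; tag = H(11 5c 5c 5c 5c 5c 5c 03 23) = 025f ← matches

3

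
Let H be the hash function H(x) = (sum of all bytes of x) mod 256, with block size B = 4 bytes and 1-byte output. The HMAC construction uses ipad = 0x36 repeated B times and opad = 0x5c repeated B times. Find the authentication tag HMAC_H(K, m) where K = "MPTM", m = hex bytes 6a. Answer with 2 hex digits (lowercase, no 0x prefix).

5e

Key "MPTM" = 4d 50 54 4d is exactly B = 4 bytes: K' = 4d 50 54 4d.
K' ⊕ ipad = 7b 66 62 7b.  K' ⊕ opad = 11 0c 08 11.
Inner input = (K'⊕ipad) ∥ m = 7b 66 62 7b ∥ 6a.
Inner hash: sum = 123+102+98+123+106 = 552; mod 256 = 40 → 28.
Outer input = (K'⊕opad) ∥ inner = 11 0c 08 11 ∥ 28.
Outer hash (tag): sum = 17+12+8+17+40 = 94 → 5e.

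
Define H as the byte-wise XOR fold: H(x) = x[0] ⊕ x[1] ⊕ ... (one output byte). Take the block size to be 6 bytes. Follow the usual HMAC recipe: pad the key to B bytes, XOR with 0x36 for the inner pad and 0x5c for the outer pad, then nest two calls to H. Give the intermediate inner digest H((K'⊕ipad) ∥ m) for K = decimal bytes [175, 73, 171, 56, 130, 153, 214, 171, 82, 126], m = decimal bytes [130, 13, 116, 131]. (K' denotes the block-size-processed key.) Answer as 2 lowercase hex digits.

Key decimal bytes [175, 73, 171, 56, 130, 153, 214, 171, 82, 126] = af 49 ab 38 82 99 d6 ab 52 7e is 10 bytes > B = 6, so hash it first: H(key) = 3f, then zero-pad to 6 bytes: K' = 3f 00 00 00 00 00.
K' ⊕ ipad = 09 36 36 36 36 36.
Inner input = 09 36 36 36 36 36 ∥ 82 0d 74 83.
Inner hash: XOR 09⊕36⊕36⊕36⊕36⊕36⊕82⊕0d⊕74⊕83 = 47.

47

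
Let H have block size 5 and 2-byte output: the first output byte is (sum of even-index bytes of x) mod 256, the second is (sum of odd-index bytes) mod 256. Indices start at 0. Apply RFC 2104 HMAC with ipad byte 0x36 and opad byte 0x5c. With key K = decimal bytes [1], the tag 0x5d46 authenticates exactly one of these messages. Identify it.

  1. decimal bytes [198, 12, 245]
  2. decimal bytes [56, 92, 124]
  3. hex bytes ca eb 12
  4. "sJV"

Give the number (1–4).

Key decimal bytes [1] = 01 is 1 byte ≤ B = 5; zero-pad to 5 bytes: K' = 01 00 00 00 00.
K' ⊕ ipad = 37 36 36 36 36; K' ⊕ opad = 5d 5c 5c 5c 5c.
m1: inner = H(37 36 36 36 36 c6 0c f5) = af 27; tag = H(5d 5c 5c 5c 5c af 27) = 3c67
m2: inner = H(37 36 36 36 36 38 5c 7c) = ff 20; tag = H(5d 5c 5c 5c 5c ff 20) = 35b7
m3: inner = H(37 36 36 36 36 ca eb 12) = 8e 48; tag = H(5d 5c 5c 5c 5c 8e 48) = 5d46 ← matches
m4: inner = H(37 36 36 36 36 73 4a 56) = ed 35; tag = H(5d 5c 5c 5c 5c ed 35) = 4aa5

3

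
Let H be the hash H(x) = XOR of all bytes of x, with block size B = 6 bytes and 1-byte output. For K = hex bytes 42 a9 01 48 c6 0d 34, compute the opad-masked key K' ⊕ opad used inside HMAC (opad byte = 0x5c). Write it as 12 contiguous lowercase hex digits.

Key hex bytes 42 a9 01 48 c6 0d 34 is 7 bytes > B = 6, so hash it first: H(key) = 5d, then zero-pad to 6 bytes: K' = 5d 00 00 00 00 00.
XOR each byte with 0x5c: 5d⊕5c=01, 00⊕5c=5c, 00⊕5c=5c, 00⊕5c=5c, 00⊕5c=5c, 00⊕5c=5c.

015c5c5c5c5c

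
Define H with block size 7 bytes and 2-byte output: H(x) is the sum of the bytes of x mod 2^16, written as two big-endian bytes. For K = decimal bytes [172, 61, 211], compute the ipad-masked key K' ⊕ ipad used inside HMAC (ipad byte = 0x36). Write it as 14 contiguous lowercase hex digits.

Key decimal bytes [172, 61, 211] = ac 3d d3 is 3 bytes ≤ B = 7; zero-pad to 7 bytes: K' = ac 3d d3 00 00 00 00.
XOR each byte with 0x36: ac⊕36=9a, 3d⊕36=0b, d3⊕36=e5, 00⊕36=36, 00⊕36=36, 00⊕36=36, 00⊕36=36.

9a0be536363636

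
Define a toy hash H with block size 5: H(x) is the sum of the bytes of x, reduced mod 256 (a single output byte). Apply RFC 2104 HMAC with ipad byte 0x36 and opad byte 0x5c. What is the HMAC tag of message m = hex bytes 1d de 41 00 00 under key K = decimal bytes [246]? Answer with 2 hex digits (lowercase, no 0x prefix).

Key decimal bytes [246] = f6 is 1 byte ≤ B = 5; zero-pad to 5 bytes: K' = f6 00 00 00 00.
K' ⊕ ipad = c0 36 36 36 36.  K' ⊕ opad = aa 5c 5c 5c 5c.
Inner input = (K'⊕ipad) ∥ m = c0 36 36 36 36 ∥ 1d de 41 00 00.
Inner hash: sum = 192+54+54+54+54+29+222+65+0+0 = 724; mod 256 = 212 → d4.
Outer input = (K'⊕opad) ∥ inner = aa 5c 5c 5c 5c ∥ d4.
Outer hash (tag): sum = 170+92+92+92+92+212 = 750; mod 256 = 238 → ee.

ee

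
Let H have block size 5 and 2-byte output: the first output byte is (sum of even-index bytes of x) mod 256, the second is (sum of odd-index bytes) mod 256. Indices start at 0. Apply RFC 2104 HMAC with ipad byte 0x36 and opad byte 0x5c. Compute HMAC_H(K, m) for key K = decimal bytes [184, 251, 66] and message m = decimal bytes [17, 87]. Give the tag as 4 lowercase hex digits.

Key decimal bytes [184, 251, 66] = b8 fb 42 is 3 bytes ≤ B = 5; zero-pad to 5 bytes: K' = b8 fb 42 00 00.
K' ⊕ ipad = 8e cd 74 36 36.  K' ⊕ opad = e4 a7 1e 5c 5c.
Inner input = (K'⊕ipad) ∥ m = 8e cd 74 36 36 ∥ 11 57.
Inner hash: even-index sum = 399 mod 256 = 143; odd-index sum = 276 mod 256 = 20 → 8f 14.
Outer input = (K'⊕opad) ∥ inner = e4 a7 1e 5c 5c ∥ 8f 14.
Outer hash (tag): even-index sum = 370 mod 256 = 114; odd-index sum = 402 mod 256 = 146 → 72 92.

7292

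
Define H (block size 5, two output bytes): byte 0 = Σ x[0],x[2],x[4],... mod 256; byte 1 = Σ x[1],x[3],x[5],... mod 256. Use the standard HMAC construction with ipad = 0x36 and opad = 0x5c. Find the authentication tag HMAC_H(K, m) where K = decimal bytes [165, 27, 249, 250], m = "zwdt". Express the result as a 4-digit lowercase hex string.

d170

Key decimal bytes [165, 27, 249, 250] = a5 1b f9 fa is 4 bytes ≤ B = 5; zero-pad to 5 bytes: K' = a5 1b f9 fa 00.
K' ⊕ ipad = 93 2d cf cc 36.  K' ⊕ opad = f9 47 a5 a6 5c.
Inner input = (K'⊕ipad) ∥ m = 93 2d cf cc 36 ∥ 7a 77 64 74.
Inner hash: even-index sum = 643 mod 256 = 131; odd-index sum = 471 mod 256 = 215 → 83 d7.
Outer input = (K'⊕opad) ∥ inner = f9 47 a5 a6 5c ∥ 83 d7.
Outer hash (tag): even-index sum = 721 mod 256 = 209; odd-index sum = 368 mod 256 = 112 → d1 70.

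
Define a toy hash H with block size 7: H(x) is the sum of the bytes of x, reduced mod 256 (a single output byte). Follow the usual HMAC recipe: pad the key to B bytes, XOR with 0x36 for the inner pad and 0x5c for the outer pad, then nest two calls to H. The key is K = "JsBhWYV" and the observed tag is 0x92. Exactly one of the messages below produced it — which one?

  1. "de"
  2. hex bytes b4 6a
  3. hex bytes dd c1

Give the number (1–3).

Key "JsBhWYV" = 4a 73 42 68 57 59 56 is exactly B = 7 bytes: K' = 4a 73 42 68 57 59 56.
K' ⊕ ipad = 7c 45 74 5e 61 6f 60; K' ⊕ opad = 16 2f 1e 34 0b 05 0a.
m1: inner = H(7c 45 74 5e 61 6f 60 64 65) = 8c; tag = H(16 2f 1e 34 0b 05 0a 8c) = 3d
m2: inner = H(7c 45 74 5e 61 6f 60 b4 6a) = e1; tag = H(16 2f 1e 34 0b 05 0a e1) = 92 ← matches
m3: inner = H(7c 45 74 5e 61 6f 60 dd c1) = 61; tag = H(16 2f 1e 34 0b 05 0a 61) = 12

2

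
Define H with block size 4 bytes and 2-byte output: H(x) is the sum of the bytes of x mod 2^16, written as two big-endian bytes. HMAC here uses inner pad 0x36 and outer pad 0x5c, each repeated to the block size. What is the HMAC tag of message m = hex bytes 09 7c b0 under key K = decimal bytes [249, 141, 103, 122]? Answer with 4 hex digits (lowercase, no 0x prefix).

Key decimal bytes [249, 141, 103, 122] = f9 8d 67 7a is exactly B = 4 bytes: K' = f9 8d 67 7a.
K' ⊕ ipad = cf bb 51 4c.  K' ⊕ opad = a5 d1 3b 26.
Inner input = (K'⊕ipad) ∥ m = cf bb 51 4c ∥ 09 7c b0.
Inner hash: sum = 207+187+81+76+9+124+176 = 860 → 03 5c.
Outer input = (K'⊕opad) ∥ inner = a5 d1 3b 26 ∥ 03 5c.
Outer hash (tag): sum = 165+209+59+38+3+92 = 566 → 02 36.

0236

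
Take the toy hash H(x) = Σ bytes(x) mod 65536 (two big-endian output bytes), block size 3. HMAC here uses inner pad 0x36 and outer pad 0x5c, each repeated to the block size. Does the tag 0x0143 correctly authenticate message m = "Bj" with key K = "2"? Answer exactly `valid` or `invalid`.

valid

Key "2" = 32 is 1 byte ≤ B = 3; zero-pad to 3 bytes: K' = 32 00 00.
K' ⊕ ipad = 04 36 36; K' ⊕ opad = 6e 5c 5c.
Inner hash: sum = 4+54+54+66+106 = 284 → 01 1c.
Outer hash (recomputed tag): sum = 110+92+92+1+28 = 323 → 01 43.
Recomputed tag = 0143; claimed = 0143 → match.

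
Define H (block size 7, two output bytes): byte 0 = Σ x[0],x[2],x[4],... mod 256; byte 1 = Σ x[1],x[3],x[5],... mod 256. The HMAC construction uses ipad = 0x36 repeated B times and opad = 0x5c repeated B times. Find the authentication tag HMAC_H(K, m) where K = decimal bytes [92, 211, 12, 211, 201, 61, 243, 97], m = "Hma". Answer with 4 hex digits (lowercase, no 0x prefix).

13f1

Key decimal bytes [92, 211, 12, 211, 201, 61, 243, 97] = 5c d3 0c d3 c9 3d f3 61 is 8 bytes > B = 7, so hash it first: H(key) = 24 44, then zero-pad to 7 bytes: K' = 24 44 00 00 00 00 00.
K' ⊕ ipad = 12 72 36 36 36 36 36.  K' ⊕ opad = 78 18 5c 5c 5c 5c 5c.
Inner input = (K'⊕ipad) ∥ m = 12 72 36 36 36 36 36 ∥ 48 6d 61.
Inner hash: even-index sum = 289 mod 256 = 33; odd-index sum = 391 mod 256 = 135 → 21 87.
Outer input = (K'⊕opad) ∥ inner = 78 18 5c 5c 5c 5c 5c ∥ 21 87.
Outer hash (tag): even-index sum = 531 mod 256 = 19; odd-index sum = 241 mod 256 = 241 → 13 f1.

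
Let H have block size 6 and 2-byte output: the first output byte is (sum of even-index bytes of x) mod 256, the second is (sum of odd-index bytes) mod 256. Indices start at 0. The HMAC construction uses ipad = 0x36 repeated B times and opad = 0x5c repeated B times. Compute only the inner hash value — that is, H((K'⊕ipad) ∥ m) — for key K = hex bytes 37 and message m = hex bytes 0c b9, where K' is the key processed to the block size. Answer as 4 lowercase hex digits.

795b

Key hex bytes 37 is 1 byte ≤ B = 6; zero-pad to 6 bytes: K' = 37 00 00 00 00 00.
K' ⊕ ipad = 01 36 36 36 36 36.
Inner input = 01 36 36 36 36 36 ∥ 0c b9.
Inner hash: even-index sum = 121 mod 256 = 121; odd-index sum = 347 mod 256 = 91 → 79 5b.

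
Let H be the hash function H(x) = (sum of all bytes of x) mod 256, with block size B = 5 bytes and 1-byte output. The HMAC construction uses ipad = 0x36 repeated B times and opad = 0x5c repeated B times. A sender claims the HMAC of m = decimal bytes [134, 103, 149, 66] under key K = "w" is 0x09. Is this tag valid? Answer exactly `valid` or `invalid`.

invalid

Key "w" = 77 is 1 byte ≤ B = 5; zero-pad to 5 bytes: K' = 77 00 00 00 00.
K' ⊕ ipad = 41 36 36 36 36; K' ⊕ opad = 2b 5c 5c 5c 5c.
Inner hash: sum = 65+54+54+54+54+134+103+149+66 = 733; mod 256 = 221 → dd.
Outer hash (recomputed tag): sum = 43+92+92+92+92+221 = 632; mod 256 = 120 → 78.
Recomputed tag = 78; claimed = 09 → mismatch.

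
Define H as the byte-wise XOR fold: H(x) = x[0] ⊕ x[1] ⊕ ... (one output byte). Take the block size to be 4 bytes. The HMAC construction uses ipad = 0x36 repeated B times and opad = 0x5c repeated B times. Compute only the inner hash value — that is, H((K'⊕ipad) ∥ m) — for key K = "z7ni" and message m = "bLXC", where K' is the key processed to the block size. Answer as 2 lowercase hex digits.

Key "z7ni" = 7a 37 6e 69 is exactly B = 4 bytes: K' = 7a 37 6e 69.
K' ⊕ ipad = 4c 01 58 5f.
Inner input = 4c 01 58 5f ∥ 62 4c 58 43.
Inner hash: XOR 4c⊕01⊕58⊕5f⊕62⊕4c⊕58⊕43 = 7f.

7f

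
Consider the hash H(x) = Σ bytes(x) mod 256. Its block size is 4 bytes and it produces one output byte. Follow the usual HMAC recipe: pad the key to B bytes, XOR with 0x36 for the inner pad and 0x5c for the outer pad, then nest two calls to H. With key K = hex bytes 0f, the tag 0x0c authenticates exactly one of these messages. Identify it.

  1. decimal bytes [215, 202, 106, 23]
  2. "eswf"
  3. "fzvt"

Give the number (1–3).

3

Key hex bytes 0f is 1 byte ≤ B = 4; zero-pad to 4 bytes: K' = 0f 00 00 00.
K' ⊕ ipad = 39 36 36 36; K' ⊕ opad = 53 5c 5c 5c.
m1: inner = H(39 36 36 36 d7 ca 6a 17) = fd; tag = H(53 5c 5c 5c fd) = 64
m2: inner = H(39 36 36 36 65 73 77 66) = 90; tag = H(53 5c 5c 5c 90) = f7
m3: inner = H(39 36 36 36 66 7a 76 74) = a5; tag = H(53 5c 5c 5c a5) = 0c ← matches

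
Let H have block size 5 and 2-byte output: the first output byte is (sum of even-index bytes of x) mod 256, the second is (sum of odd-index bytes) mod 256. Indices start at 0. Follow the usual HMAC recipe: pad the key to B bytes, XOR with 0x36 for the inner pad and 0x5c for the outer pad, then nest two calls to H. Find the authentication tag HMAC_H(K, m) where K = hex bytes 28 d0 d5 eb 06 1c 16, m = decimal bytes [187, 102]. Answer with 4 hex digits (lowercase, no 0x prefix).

Key hex bytes 28 d0 d5 eb 06 1c 16 is 7 bytes > B = 5, so hash it first: H(key) = 19 d7, then zero-pad to 5 bytes: K' = 19 d7 00 00 00.
K' ⊕ ipad = 2f e1 36 36 36.  K' ⊕ opad = 45 8b 5c 5c 5c.
Inner input = (K'⊕ipad) ∥ m = 2f e1 36 36 36 ∥ bb 66.
Inner hash: even-index sum = 257 mod 256 = 1; odd-index sum = 466 mod 256 = 210 → 01 d2.
Outer input = (K'⊕opad) ∥ inner = 45 8b 5c 5c 5c ∥ 01 d2.
Outer hash (tag): even-index sum = 463 mod 256 = 207; odd-index sum = 232 mod 256 = 232 → cf e8.

cfe8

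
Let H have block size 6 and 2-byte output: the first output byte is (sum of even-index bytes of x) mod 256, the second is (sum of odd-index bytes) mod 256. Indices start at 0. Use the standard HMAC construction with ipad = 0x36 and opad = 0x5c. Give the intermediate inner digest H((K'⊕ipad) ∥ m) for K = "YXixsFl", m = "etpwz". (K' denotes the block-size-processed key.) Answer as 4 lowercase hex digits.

Key "YXixsFl" = 59 58 69 78 73 46 6c is 7 bytes > B = 6, so hash it first: H(key) = a1 16, then zero-pad to 6 bytes: K' = a1 16 00 00 00 00.
K' ⊕ ipad = 97 20 36 36 36 36.
Inner input = 97 20 36 36 36 36 ∥ 65 74 70 77 7a.
Inner hash: even-index sum = 594 mod 256 = 82; odd-index sum = 375 mod 256 = 119 → 52 77.

5277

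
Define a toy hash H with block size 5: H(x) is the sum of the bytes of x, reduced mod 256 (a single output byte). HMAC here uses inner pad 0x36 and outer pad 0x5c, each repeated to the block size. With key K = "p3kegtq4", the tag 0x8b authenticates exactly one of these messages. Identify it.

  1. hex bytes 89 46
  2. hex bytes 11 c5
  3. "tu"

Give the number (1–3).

1

Key "p3kegtq4" = 70 33 6b 65 67 74 71 34 is 8 bytes > B = 5, so hash it first: H(key) = f3, then zero-pad to 5 bytes: K' = f3 00 00 00 00.
K' ⊕ ipad = c5 36 36 36 36; K' ⊕ opad = af 5c 5c 5c 5c.
m1: inner = H(c5 36 36 36 36 89 46) = 6c; tag = H(af 5c 5c 5c 5c 6c) = 8b ← matches
m2: inner = H(c5 36 36 36 36 11 c5) = 73; tag = H(af 5c 5c 5c 5c 73) = 92
m3: inner = H(c5 36 36 36 36 74 75) = 86; tag = H(af 5c 5c 5c 5c 86) = a5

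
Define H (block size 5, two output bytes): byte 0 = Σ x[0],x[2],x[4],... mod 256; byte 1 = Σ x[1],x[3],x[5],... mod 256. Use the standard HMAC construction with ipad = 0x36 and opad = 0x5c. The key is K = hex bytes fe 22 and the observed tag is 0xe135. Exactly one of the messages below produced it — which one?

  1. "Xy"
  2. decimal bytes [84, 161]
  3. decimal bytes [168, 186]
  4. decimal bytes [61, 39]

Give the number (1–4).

4

Key hex bytes fe 22 is 2 bytes ≤ B = 5; zero-pad to 5 bytes: K' = fe 22 00 00 00.
K' ⊕ ipad = c8 14 36 36 36; K' ⊕ opad = a2 7e 5c 5c 5c.
m1: inner = H(c8 14 36 36 36 58 79) = ad a2; tag = H(a2 7e 5c 5c 5c ad a2) = fc87
m2: inner = H(c8 14 36 36 36 54 a1) = d5 9e; tag = H(a2 7e 5c 5c 5c d5 9e) = f8af
m3: inner = H(c8 14 36 36 36 a8 ba) = ee f2; tag = H(a2 7e 5c 5c 5c ee f2) = 4cc8
m4: inner = H(c8 14 36 36 36 3d 27) = 5b 87; tag = H(a2 7e 5c 5c 5c 5b 87) = e135 ← matches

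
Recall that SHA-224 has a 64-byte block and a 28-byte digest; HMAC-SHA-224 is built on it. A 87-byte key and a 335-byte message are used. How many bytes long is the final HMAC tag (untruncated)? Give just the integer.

The tag is one SHA-224 digest: 28 bytes.

28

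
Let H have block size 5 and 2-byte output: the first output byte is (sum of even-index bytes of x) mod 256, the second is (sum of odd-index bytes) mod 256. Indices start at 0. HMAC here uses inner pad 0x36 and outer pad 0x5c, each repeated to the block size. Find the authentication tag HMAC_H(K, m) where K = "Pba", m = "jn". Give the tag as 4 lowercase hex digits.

99fb

Key "Pba" = 50 62 61 is 3 bytes ≤ B = 5; zero-pad to 5 bytes: K' = 50 62 61 00 00.
K' ⊕ ipad = 66 54 57 36 36.  K' ⊕ opad = 0c 3e 3d 5c 5c.
Inner input = (K'⊕ipad) ∥ m = 66 54 57 36 36 ∥ 6a 6e.
Inner hash: even-index sum = 353 mod 256 = 97; odd-index sum = 244 mod 256 = 244 → 61 f4.
Outer input = (K'⊕opad) ∥ inner = 0c 3e 3d 5c 5c ∥ 61 f4.
Outer hash (tag): even-index sum = 409 mod 256 = 153; odd-index sum = 251 mod 256 = 251 → 99 fb.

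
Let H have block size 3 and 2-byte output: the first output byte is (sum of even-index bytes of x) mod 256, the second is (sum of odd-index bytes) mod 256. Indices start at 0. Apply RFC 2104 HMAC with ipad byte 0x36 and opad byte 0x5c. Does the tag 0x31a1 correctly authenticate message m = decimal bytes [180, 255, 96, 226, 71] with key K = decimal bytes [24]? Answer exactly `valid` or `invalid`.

valid

Key decimal bytes [24] = 18 is 1 byte ≤ B = 3; zero-pad to 3 bytes: K' = 18 00 00.
K' ⊕ ipad = 2e 36 36; K' ⊕ opad = 44 5c 5c.
Inner hash: even-index sum = 581 mod 256 = 69; odd-index sum = 401 mod 256 = 145 → 45 91.
Outer hash (recomputed tag): even-index sum = 305 mod 256 = 49; odd-index sum = 161 mod 256 = 161 → 31 a1.
Recomputed tag = 31a1; claimed = 31a1 → match.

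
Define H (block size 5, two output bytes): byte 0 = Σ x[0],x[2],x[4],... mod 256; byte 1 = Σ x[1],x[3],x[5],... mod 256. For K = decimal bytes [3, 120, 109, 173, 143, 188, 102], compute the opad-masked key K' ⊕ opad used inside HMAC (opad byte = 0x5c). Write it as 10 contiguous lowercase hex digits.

39bd5c5c5c

Key decimal bytes [3, 120, 109, 173, 143, 188, 102] = 03 78 6d ad 8f bc 66 is 7 bytes > B = 5, so hash it first: H(key) = 65 e1, then zero-pad to 5 bytes: K' = 65 e1 00 00 00.
XOR each byte with 0x5c: 65⊕5c=39, e1⊕5c=bd, 00⊕5c=5c, 00⊕5c=5c, 00⊕5c=5c.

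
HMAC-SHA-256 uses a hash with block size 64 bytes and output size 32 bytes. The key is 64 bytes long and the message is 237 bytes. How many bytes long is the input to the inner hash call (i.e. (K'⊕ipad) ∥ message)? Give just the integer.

301

Key is 64 ≤ 64 bytes, zero-padded: |K'| = 64.
Inner input = (K'⊕ipad) ∥ m → 64 + 237 = 301 bytes.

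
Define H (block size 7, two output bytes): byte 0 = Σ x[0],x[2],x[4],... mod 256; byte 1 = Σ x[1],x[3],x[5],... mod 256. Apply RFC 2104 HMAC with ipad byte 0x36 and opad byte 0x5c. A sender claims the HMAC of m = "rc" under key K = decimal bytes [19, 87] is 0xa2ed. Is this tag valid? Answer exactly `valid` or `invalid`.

Key decimal bytes [19, 87] = 13 57 is 2 bytes ≤ B = 7; zero-pad to 7 bytes: K' = 13 57 00 00 00 00 00.
K' ⊕ ipad = 25 61 36 36 36 36 36; K' ⊕ opad = 4f 0b 5c 5c 5c 5c 5c.
Inner hash: even-index sum = 298 mod 256 = 42; odd-index sum = 319 mod 256 = 63 → 2a 3f.
Outer hash (recomputed tag): even-index sum = 418 mod 256 = 162; odd-index sum = 237 mod 256 = 237 → a2 ed.
Recomputed tag = a2ed; claimed = a2ed → match.

valid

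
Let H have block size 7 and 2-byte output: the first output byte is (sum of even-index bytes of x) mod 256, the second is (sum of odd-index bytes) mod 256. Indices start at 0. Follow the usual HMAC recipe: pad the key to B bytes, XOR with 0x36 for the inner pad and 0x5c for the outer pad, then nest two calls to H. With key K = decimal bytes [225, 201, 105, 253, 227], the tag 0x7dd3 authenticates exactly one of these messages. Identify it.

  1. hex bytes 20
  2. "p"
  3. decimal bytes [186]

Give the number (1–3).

Key decimal bytes [225, 201, 105, 253, 227] = e1 c9 69 fd e3 is 5 bytes ≤ B = 7; zero-pad to 7 bytes: K' = e1 c9 69 fd e3 00 00.
K' ⊕ ipad = d7 ff 5f cb d5 36 36; K' ⊕ opad = bd 95 35 a1 bf 5c 5c.
m1: inner = H(d7 ff 5f cb d5 36 36 20) = 41 20; tag = H(bd 95 35 a1 bf 5c 5c 41 20) = 2dd3
m2: inner = H(d7 ff 5f cb d5 36 36 70) = 41 70; tag = H(bd 95 35 a1 bf 5c 5c 41 70) = 7dd3 ← matches
m3: inner = H(d7 ff 5f cb d5 36 36 ba) = 41 ba; tag = H(bd 95 35 a1 bf 5c 5c 41 ba) = c7d3

2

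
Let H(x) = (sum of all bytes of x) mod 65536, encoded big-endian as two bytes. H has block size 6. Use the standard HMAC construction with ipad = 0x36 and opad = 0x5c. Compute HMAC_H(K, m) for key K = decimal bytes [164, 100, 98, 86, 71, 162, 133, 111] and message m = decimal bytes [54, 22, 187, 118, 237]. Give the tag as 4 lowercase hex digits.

02b6

Key decimal bytes [164, 100, 98, 86, 71, 162, 133, 111] = a4 64 62 56 47 a2 85 6f is 8 bytes > B = 6, so hash it first: H(key) = 03 9d, then zero-pad to 6 bytes: K' = 03 9d 00 00 00 00.
K' ⊕ ipad = 35 ab 36 36 36 36.  K' ⊕ opad = 5f c1 5c 5c 5c 5c.
Inner input = (K'⊕ipad) ∥ m = 35 ab 36 36 36 36 ∥ 36 16 bb 76 ed.
Inner hash: sum = 53+171+54+54+54+54+54+22+187+118+237 = 1058 → 04 22.
Outer input = (K'⊕opad) ∥ inner = 5f c1 5c 5c 5c 5c ∥ 04 22.
Outer hash (tag): sum = 95+193+92+92+92+92+4+34 = 694 → 02 b6.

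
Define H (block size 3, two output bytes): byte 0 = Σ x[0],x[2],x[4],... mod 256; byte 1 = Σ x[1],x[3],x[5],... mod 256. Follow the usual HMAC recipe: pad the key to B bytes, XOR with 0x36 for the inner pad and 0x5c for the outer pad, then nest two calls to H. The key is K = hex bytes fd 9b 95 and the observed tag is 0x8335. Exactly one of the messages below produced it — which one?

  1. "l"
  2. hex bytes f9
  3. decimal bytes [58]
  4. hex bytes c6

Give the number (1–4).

1

Key hex bytes fd 9b 95 is exactly B = 3 bytes: K' = fd 9b 95.
K' ⊕ ipad = cb ad a3; K' ⊕ opad = a1 c7 c9.
m1: inner = H(cb ad a3 6c) = 6e 19; tag = H(a1 c7 c9 6e 19) = 8335 ← matches
m2: inner = H(cb ad a3 f9) = 6e a6; tag = H(a1 c7 c9 6e a6) = 1035
m3: inner = H(cb ad a3 3a) = 6e e7; tag = H(a1 c7 c9 6e e7) = 5135
m4: inner = H(cb ad a3 c6) = 6e 73; tag = H(a1 c7 c9 6e 73) = dd35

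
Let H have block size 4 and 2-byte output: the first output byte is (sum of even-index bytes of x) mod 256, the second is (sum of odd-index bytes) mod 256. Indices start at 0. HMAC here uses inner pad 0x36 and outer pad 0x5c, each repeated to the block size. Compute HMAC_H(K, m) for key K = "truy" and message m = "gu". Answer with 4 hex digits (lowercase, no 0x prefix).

3d5b

Key "truy" = 74 72 75 79 is exactly B = 4 bytes: K' = 74 72 75 79.
K' ⊕ ipad = 42 44 43 4f.  K' ⊕ opad = 28 2e 29 25.
Inner input = (K'⊕ipad) ∥ m = 42 44 43 4f ∥ 67 75.
Inner hash: even-index sum = 236 mod 256 = 236; odd-index sum = 264 mod 256 = 8 → ec 08.
Outer input = (K'⊕opad) ∥ inner = 28 2e 29 25 ∥ ec 08.
Outer hash (tag): even-index sum = 317 mod 256 = 61; odd-index sum = 91 mod 256 = 91 → 3d 5b.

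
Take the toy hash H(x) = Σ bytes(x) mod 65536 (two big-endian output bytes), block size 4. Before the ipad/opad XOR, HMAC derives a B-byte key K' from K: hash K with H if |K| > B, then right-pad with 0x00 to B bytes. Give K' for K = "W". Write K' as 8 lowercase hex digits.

57000000

Key "W" = 57 is 1 byte ≤ B = 4; zero-pad to 4 bytes: K' = 57 00 00 00.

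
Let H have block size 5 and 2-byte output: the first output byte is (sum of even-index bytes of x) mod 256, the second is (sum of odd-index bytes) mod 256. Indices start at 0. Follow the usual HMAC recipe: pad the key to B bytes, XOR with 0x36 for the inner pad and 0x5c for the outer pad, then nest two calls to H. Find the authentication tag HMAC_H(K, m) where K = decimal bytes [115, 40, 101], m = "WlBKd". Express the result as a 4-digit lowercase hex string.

Key decimal bytes [115, 40, 101] = 73 28 65 is 3 bytes ≤ B = 5; zero-pad to 5 bytes: K' = 73 28 65 00 00.
K' ⊕ ipad = 45 1e 53 36 36.  K' ⊕ opad = 2f 74 39 5c 5c.
Inner input = (K'⊕ipad) ∥ m = 45 1e 53 36 36 ∥ 57 6c 42 4b 64.
Inner hash: even-index sum = 389 mod 256 = 133; odd-index sum = 337 mod 256 = 81 → 85 51.
Outer input = (K'⊕opad) ∥ inner = 2f 74 39 5c 5c ∥ 85 51.
Outer hash (tag): even-index sum = 277 mod 256 = 21; odd-index sum = 341 mod 256 = 85 → 15 55.

1555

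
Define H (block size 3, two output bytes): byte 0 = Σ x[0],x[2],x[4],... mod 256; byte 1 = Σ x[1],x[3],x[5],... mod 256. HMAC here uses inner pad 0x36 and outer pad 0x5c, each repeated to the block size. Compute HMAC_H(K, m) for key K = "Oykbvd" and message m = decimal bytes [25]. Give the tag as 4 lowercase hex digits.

ea9f

Key "Oykbvd" = 4f 79 6b 62 76 64 is 6 bytes > B = 3, so hash it first: H(key) = 30 3f, then zero-pad to 3 bytes: K' = 30 3f 00.
K' ⊕ ipad = 06 09 36.  K' ⊕ opad = 6c 63 5c.
Inner input = (K'⊕ipad) ∥ m = 06 09 36 ∥ 19.
Inner hash: even-index sum = 60 mod 256 = 60; odd-index sum = 34 mod 256 = 34 → 3c 22.
Outer input = (K'⊕opad) ∥ inner = 6c 63 5c ∥ 3c 22.
Outer hash (tag): even-index sum = 234 mod 256 = 234; odd-index sum = 159 mod 256 = 159 → ea 9f.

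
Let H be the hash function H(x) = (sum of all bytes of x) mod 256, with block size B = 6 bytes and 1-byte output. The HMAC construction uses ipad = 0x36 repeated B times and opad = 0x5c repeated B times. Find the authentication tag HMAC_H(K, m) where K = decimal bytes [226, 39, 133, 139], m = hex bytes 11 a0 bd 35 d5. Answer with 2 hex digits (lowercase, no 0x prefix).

da

Key decimal bytes [226, 39, 133, 139] = e2 27 85 8b is 4 bytes ≤ B = 6; zero-pad to 6 bytes: K' = e2 27 85 8b 00 00.
K' ⊕ ipad = d4 11 b3 bd 36 36.  K' ⊕ opad = be 7b d9 d7 5c 5c.
Inner input = (K'⊕ipad) ∥ m = d4 11 b3 bd 36 36 ∥ 11 a0 bd 35 d5.
Inner hash: sum = 212+17+179+189+54+54+17+160+189+53+213 = 1337; mod 256 = 57 → 39.
Outer input = (K'⊕opad) ∥ inner = be 7b d9 d7 5c 5c ∥ 39.
Outer hash (tag): sum = 190+123+217+215+92+92+57 = 986; mod 256 = 218 → da.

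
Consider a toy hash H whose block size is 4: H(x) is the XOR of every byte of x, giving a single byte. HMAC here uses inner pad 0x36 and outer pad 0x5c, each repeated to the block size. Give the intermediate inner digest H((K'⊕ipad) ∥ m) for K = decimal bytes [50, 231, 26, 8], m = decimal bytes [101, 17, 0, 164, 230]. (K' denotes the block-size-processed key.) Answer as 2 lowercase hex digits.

f1

Key decimal bytes [50, 231, 26, 8] = 32 e7 1a 08 is exactly B = 4 bytes: K' = 32 e7 1a 08.
K' ⊕ ipad = 04 d1 2c 3e.
Inner input = 04 d1 2c 3e ∥ 65 11 00 a4 e6.
Inner hash: XOR 04⊕d1⊕2c⊕3e⊕65⊕11⊕00⊕a4⊕e6 = f1.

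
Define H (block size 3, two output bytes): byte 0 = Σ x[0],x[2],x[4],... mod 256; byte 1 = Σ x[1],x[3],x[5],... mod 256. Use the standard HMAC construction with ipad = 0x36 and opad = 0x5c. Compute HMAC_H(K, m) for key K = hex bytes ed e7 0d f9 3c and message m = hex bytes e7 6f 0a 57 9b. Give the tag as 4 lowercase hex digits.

28b8

Key hex bytes ed e7 0d f9 3c is 5 bytes > B = 3, so hash it first: H(key) = 36 e0, then zero-pad to 3 bytes: K' = 36 e0 00.
K' ⊕ ipad = 00 d6 36.  K' ⊕ opad = 6a bc 5c.
Inner input = (K'⊕ipad) ∥ m = 00 d6 36 ∥ e7 6f 0a 57 9b.
Inner hash: even-index sum = 252 mod 256 = 252; odd-index sum = 610 mod 256 = 98 → fc 62.
Outer input = (K'⊕opad) ∥ inner = 6a bc 5c ∥ fc 62.
Outer hash (tag): even-index sum = 296 mod 256 = 40; odd-index sum = 440 mod 256 = 184 → 28 b8.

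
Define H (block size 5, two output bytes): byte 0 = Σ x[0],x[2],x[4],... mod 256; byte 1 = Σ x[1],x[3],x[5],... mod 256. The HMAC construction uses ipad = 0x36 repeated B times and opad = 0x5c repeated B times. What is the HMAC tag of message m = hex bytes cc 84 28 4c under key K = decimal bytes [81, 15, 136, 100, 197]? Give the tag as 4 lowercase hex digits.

f973

Key decimal bytes [81, 15, 136, 100, 197] = 51 0f 88 64 c5 is exactly B = 5 bytes: K' = 51 0f 88 64 c5.
K' ⊕ ipad = 67 39 be 52 f3.  K' ⊕ opad = 0d 53 d4 38 99.
Inner input = (K'⊕ipad) ∥ m = 67 39 be 52 f3 ∥ cc 84 28 4c.
Inner hash: even-index sum = 744 mod 256 = 232; odd-index sum = 383 mod 256 = 127 → e8 7f.
Outer input = (K'⊕opad) ∥ inner = 0d 53 d4 38 99 ∥ e8 7f.
Outer hash (tag): even-index sum = 505 mod 256 = 249; odd-index sum = 371 mod 256 = 115 → f9 73.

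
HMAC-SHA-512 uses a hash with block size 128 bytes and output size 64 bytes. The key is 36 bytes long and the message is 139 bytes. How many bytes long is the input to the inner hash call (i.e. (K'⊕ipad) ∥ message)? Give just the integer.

Key is 36 ≤ 128 bytes, zero-padded: |K'| = 128.
Inner input = (K'⊕ipad) ∥ m → 128 + 139 = 267 bytes.

267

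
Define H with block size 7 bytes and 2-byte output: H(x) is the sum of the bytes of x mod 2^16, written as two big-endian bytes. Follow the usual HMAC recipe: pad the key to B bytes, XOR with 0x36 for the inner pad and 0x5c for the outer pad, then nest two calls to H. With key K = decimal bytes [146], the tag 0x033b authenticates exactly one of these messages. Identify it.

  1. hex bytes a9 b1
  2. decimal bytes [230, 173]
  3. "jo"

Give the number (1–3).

1

Key decimal bytes [146] = 92 is 1 byte ≤ B = 7; zero-pad to 7 bytes: K' = 92 00 00 00 00 00 00.
K' ⊕ ipad = a4 36 36 36 36 36 36; K' ⊕ opad = ce 5c 5c 5c 5c 5c 5c.
m1: inner = H(a4 36 36 36 36 36 36 a9 b1) = 03 42; tag = H(ce 5c 5c 5c 5c 5c 5c 03 42) = 033b ← matches
m2: inner = H(a4 36 36 36 36 36 36 e6 ad) = 03 7b; tag = H(ce 5c 5c 5c 5c 5c 5c 03 7b) = 0374
m3: inner = H(a4 36 36 36 36 36 36 6a 6f) = 02 c1; tag = H(ce 5c 5c 5c 5c 5c 5c 02 c1) = 03b9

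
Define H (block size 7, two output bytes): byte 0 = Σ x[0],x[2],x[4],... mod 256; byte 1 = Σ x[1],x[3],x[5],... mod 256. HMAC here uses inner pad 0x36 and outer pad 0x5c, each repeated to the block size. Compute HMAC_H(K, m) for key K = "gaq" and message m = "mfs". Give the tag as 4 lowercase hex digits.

Key "gaq" = 67 61 71 is 3 bytes ≤ B = 7; zero-pad to 7 bytes: K' = 67 61 71 00 00 00 00.
K' ⊕ ipad = 51 57 47 36 36 36 36.  K' ⊕ opad = 3b 3d 2d 5c 5c 5c 5c.
Inner input = (K'⊕ipad) ∥ m = 51 57 47 36 36 36 36 ∥ 6d 66 73.
Inner hash: even-index sum = 362 mod 256 = 106; odd-index sum = 419 mod 256 = 163 → 6a a3.
Outer input = (K'⊕opad) ∥ inner = 3b 3d 2d 5c 5c 5c 5c ∥ 6a a3.
Outer hash (tag): even-index sum = 451 mod 256 = 195; odd-index sum = 351 mod 256 = 95 → c3 5f.

c35f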